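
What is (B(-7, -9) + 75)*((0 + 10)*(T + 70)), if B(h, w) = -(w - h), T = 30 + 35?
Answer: 103950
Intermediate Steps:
T = 65
B(h, w) = h - w
(B(-7, -9) + 75)*((0 + 10)*(T + 70)) = ((-7 - 1*(-9)) + 75)*((0 + 10)*(65 + 70)) = ((-7 + 9) + 75)*(10*135) = (2 + 75)*1350 = 77*1350 = 103950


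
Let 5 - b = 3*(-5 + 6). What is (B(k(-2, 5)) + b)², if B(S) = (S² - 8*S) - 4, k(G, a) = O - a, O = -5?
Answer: 31684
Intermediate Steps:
k(G, a) = -5 - a
b = 2 (b = 5 - 3*(-5 + 6) = 5 - 3 = 2)
B(S) = -4 + S² - 8*S
(B(k(-2, 5)) + b)² = ((-4 + (-5 - 1*5)² - 8*(-5 - 1*5)) + 2)² = ((-4 + (-5 - 5)² - 8*(-5 - 5)) + 2)² = ((-4 + (-10)² - 8*(-10)) + 2)² = ((-4 + 100 + 80) + 2)² = (176 + 2)² = 178² = 31684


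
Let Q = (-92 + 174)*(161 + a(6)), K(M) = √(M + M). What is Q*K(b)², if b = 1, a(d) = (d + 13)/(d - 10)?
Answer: 25625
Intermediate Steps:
a(d) = (13 + d)/(-10 + d)
K(M) = √2*√M (K(M) = √(2*M) = √2*√M)
Q = 25625/2 (Q = (-92 + 174)*(161 + (13 + 6)/(-10 + 6)) = 82*(161 + 19/(-4)) = 82*(161 - ¼*19) = 82*(161 - 19/4) = 82*(625/4) = 25625/2 ≈ 12813.)
Q*K(b)² = 25625*(√2*√1)²/2 = 25625*(√2*1)²/2 = 25625*(√2)²/2 = (25625/2)*2 = 25625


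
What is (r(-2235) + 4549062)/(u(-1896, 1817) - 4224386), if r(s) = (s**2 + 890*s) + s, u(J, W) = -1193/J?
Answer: -14320302192/8009434663 ≈ -1.7879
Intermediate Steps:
r(s) = s**2 + 891*s
(r(-2235) + 4549062)/(u(-1896, 1817) - 4224386) = (-2235*(891 - 2235) + 4549062)/(-1193/(-1896) - 4224386) = (-2235*(-1344) + 4549062)/(-1193*(-1/1896) - 4224386) = (3003840 + 4549062)/(1193/1896 - 4224386) = 7552902/(-8009434663/1896) = 7552902*(-1896/8009434663) = -14320302192/8009434663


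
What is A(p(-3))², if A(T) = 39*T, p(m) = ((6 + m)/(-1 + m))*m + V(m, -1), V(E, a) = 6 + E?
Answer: 670761/16 ≈ 41923.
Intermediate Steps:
p(m) = 6 + m + m*(6 + m)/(-1 + m) (p(m) = ((6 + m)/(-1 + m))*m + (6 + m) = m*(6 + m)/(-1 + m) + (6 + m) = 6 + m + m*(6 + m)/(-1 + m))
A(p(-3))² = (39*((-6 + 2*(-3)² + 11*(-3))/(-1 - 3)))² = (39*((-6 + 2*9 - 33)/(-4)))² = (39*(-(-6 + 18 - 33)/4))² = (39*(-¼*(-21)))² = (39*(21/4))² = (819/4)² = 670761/16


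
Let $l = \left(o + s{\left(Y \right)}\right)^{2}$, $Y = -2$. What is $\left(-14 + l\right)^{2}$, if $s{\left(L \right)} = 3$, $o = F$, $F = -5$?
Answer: $100$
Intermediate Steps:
$o = -5$
$l = 4$ ($l = \left(-5 + 3\right)^{2} = \left(-2\right)^{2} = 4$)
$\left(-14 + l\right)^{2} = \left(-14 + 4\right)^{2} = \left(-10\right)^{2} = 100$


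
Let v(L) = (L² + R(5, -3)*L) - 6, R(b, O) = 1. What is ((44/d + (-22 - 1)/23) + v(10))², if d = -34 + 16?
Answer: 819025/81 ≈ 10111.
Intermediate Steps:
d = -18
v(L) = -6 + L + L² (v(L) = (L² + 1*L) - 6 = (L² + L) - 6 = (L + L²) - 6 = -6 + L + L²)
((44/d + (-22 - 1)/23) + v(10))² = ((44/(-18) + (-22 - 1)/23) + (-6 + 10 + 10²))² = ((44*(-1/18) - 23*1/23) + (-6 + 10 + 100))² = ((-22/9 - 1) + 104)² = (-31/9 + 104)² = (905/9)² = 819025/81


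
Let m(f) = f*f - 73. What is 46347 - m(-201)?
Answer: 6019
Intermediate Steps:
m(f) = -73 + f**2 (m(f) = f**2 - 73 = -73 + f**2)
46347 - m(-201) = 46347 - (-73 + (-201)**2) = 46347 - (-73 + 40401) = 46347 - 1*40328 = 46347 - 40328 = 6019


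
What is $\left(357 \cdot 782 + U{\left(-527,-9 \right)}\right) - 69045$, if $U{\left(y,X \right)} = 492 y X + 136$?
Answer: $2543821$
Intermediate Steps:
$U{\left(y,X \right)} = 136 + 492 X y$ ($U{\left(y,X \right)} = 492 X y + 136 = 136 + 492 X y$)
$\left(357 \cdot 782 + U{\left(-527,-9 \right)}\right) - 69045 = \left(357 \cdot 782 + \left(136 + 492 \left(-9\right) \left(-527\right)\right)\right) - 69045 = \left(279174 + \left(136 + 2333556\right)\right) - 69045 = \left(279174 + 2333692\right) - 69045 = 2612866 - 69045 = 2543821$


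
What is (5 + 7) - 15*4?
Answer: -48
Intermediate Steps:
(5 + 7) - 15*4 = 12 - 60 = -48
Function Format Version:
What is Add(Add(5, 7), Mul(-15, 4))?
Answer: -48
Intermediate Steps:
Add(Add(5, 7), Mul(-15, 4)) = Add(12, -60) = -48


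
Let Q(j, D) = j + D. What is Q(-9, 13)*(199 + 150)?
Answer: 1396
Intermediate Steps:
Q(j, D) = D + j
Q(-9, 13)*(199 + 150) = (13 - 9)*(199 + 150) = 4*349 = 1396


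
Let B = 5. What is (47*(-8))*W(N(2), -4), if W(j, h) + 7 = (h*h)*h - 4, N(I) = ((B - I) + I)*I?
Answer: 28200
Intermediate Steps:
N(I) = 5*I (N(I) = ((5 - I) + I)*I = 5*I)
W(j, h) = -11 + h³ (W(j, h) = -7 + ((h*h)*h - 4) = -7 + (h²*h - 4) = -7 + (h³ - 4) = -7 + (-4 + h³) = -11 + h³)
(47*(-8))*W(N(2), -4) = (47*(-8))*(-11 + (-4)³) = -376*(-11 - 64) = -376*(-75) = 28200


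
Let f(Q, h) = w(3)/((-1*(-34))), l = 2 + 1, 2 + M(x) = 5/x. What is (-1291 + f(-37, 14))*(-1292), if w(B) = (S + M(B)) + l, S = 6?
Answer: 5002928/3 ≈ 1.6676e+6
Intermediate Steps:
M(x) = -2 + 5/x
l = 3
w(B) = 7 + 5/B (w(B) = (6 + (-2 + 5/B)) + 3 = (4 + 5/B) + 3 = 7 + 5/B)
f(Q, h) = 13/51 (f(Q, h) = (7 + 5/3)/((-1*(-34))) = (7 + 5*(⅓))/34 = (7 + 5/3)*(1/34) = (26/3)*(1/34) = 13/51)
(-1291 + f(-37, 14))*(-1292) = (-1291 + 13/51)*(-1292) = -65828/51*(-1292) = 5002928/3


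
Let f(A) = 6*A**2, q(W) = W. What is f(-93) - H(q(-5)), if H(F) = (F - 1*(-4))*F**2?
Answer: 51919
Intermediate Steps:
H(F) = F**2*(4 + F) (H(F) = (F + 4)*F**2 = (4 + F)*F**2 = F**2*(4 + F))
f(-93) - H(q(-5)) = 6*(-93)**2 - (-5)**2*(4 - 5) = 6*8649 - 25*(-1) = 51894 - 1*(-25) = 51894 + 25 = 51919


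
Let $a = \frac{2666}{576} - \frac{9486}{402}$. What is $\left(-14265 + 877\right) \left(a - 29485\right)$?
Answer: $\frac{1905475807219}{4824} \approx 3.95 \cdot 10^{8}$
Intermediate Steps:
$a = - \frac{366017}{19296}$ ($a = 2666 \cdot \frac{1}{576} - \frac{1581}{67} = \frac{1333}{288} - \frac{1581}{67} = - \frac{366017}{19296} \approx -18.969$)
$\left(-14265 + 877\right) \left(a - 29485\right) = \left(-14265 + 877\right) \left(- \frac{366017}{19296} - 29485\right) = \left(-13388\right) \left(- \frac{569308577}{19296}\right) = \frac{1905475807219}{4824}$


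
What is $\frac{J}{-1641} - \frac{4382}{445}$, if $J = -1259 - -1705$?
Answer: $- \frac{7389332}{730245} \approx -10.119$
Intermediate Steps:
$J = 446$ ($J = -1259 + 1705 = 446$)
$\frac{J}{-1641} - \frac{4382}{445} = \frac{446}{-1641} - \frac{4382}{445} = 446 \left(- \frac{1}{1641}\right) - \frac{4382}{445} = - \frac{446}{1641} - \frac{4382}{445} = - \frac{7389332}{730245}$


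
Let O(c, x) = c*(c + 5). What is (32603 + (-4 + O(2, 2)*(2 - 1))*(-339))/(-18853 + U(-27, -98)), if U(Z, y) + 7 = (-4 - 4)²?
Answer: -29213/18796 ≈ -1.5542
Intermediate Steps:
O(c, x) = c*(5 + c)
U(Z, y) = 57 (U(Z, y) = -7 + (-4 - 4)² = -7 + (-8)² = -7 + 64 = 57)
(32603 + (-4 + O(2, 2)*(2 - 1))*(-339))/(-18853 + U(-27, -98)) = (32603 + (-4 + (2*(5 + 2))*(2 - 1))*(-339))/(-18853 + 57) = (32603 + (-4 + (2*7)*1)*(-339))/(-18796) = (32603 + (-4 + 14*1)*(-339))*(-1/18796) = (32603 + (-4 + 14)*(-339))*(-1/18796) = (32603 + 10*(-339))*(-1/18796) = (32603 - 3390)*(-1/18796) = 29213*(-1/18796) = -29213/18796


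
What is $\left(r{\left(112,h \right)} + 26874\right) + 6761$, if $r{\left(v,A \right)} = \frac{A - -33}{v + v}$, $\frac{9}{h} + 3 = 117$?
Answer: $\frac{286302377}{8512} \approx 33635.0$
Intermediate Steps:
$h = \frac{3}{38}$ ($h = \frac{9}{-3 + 117} = \frac{9}{114} = 9 \cdot \frac{1}{114} = \frac{3}{38} \approx 0.078947$)
$r{\left(v,A \right)} = \frac{33 + A}{2 v}$ ($r{\left(v,A \right)} = \frac{A + \left(-56 + 89\right)}{2 v} = \left(A + 33\right) \frac{1}{2 v} = \left(33 + A\right) \frac{1}{2 v} = \frac{33 + A}{2 v}$)
$\left(r{\left(112,h \right)} + 26874\right) + 6761 = \left(\frac{33 + \frac{3}{38}}{2 \cdot 112} + 26874\right) + 6761 = \left(\frac{1}{2} \cdot \frac{1}{112} \cdot \frac{1257}{38} + 26874\right) + 6761 = \left(\frac{1257}{8512} + 26874\right) + 6761 = \frac{228752745}{8512} + 6761 = \frac{286302377}{8512}$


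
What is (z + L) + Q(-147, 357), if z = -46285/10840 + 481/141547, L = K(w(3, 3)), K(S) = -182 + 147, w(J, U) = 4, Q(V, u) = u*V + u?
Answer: -16006931051443/306873896 ≈ -52161.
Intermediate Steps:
Q(V, u) = u + V*u (Q(V, u) = V*u + u = u + V*u)
K(S) = -35
L = -35
z = -1309257771/306873896 (z = -46285*1/10840 + 481*(1/141547) = -9257/2168 + 481/141547 = -1309257771/306873896 ≈ -4.2664)
(z + L) + Q(-147, 357) = (-1309257771/306873896 - 35) + 357*(1 - 147) = -12049844131/306873896 + 357*(-146) = -12049844131/306873896 - 52122 = -16006931051443/306873896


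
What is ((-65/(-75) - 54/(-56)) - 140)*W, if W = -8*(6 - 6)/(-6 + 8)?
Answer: 0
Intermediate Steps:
W = 0 (W = -0/2 = -8*0 = 0)
((-65/(-75) - 54/(-56)) - 140)*W = ((-65/(-75) - 54/(-56)) - 140)*0 = ((-65*(-1/75) - 54*(-1/56)) - 140)*0 = ((13/15 + 27/28) - 140)*0 = (769/420 - 140)*0 = -58031/420*0 = 0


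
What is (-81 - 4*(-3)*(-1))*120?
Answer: -11160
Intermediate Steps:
(-81 - 4*(-3)*(-1))*120 = (-81 + 12*(-1))*120 = (-81 - 12)*120 = -93*120 = -11160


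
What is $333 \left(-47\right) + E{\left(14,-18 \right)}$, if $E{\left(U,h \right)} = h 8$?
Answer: $-15795$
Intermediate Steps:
$E{\left(U,h \right)} = 8 h$
$333 \left(-47\right) + E{\left(14,-18 \right)} = 333 \left(-47\right) + 8 \left(-18\right) = -15651 - 144 = -15795$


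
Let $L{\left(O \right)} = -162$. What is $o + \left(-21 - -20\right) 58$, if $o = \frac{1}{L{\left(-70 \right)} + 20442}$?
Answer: $- \frac{1176239}{20280} \approx -58.0$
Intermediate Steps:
$o = \frac{1}{20280}$ ($o = \frac{1}{-162 + 20442} = \frac{1}{20280} \approx 4.931 \cdot 10^{-5}$)
$o + \left(-21 - -20\right) 58 = \frac{1}{20280} + \left(-21 - -20\right) 58 = \frac{1}{20280} + \left(-21 + 20\right) 58 = \frac{1}{20280} - 58 = - \frac{1176239}{20280}$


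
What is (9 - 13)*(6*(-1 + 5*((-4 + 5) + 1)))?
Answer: -216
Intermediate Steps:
(9 - 13)*(6*(-1 + 5*((-4 + 5) + 1))) = -24*(-1 + 5*(1 + 1)) = -24*(-1 + 5*2) = -24*(-1 + 10) = -24*9 = -4*54 = -216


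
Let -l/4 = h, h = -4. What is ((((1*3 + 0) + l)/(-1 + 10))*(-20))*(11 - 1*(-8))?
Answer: -7220/9 ≈ -802.22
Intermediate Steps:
l = 16 (l = -4*(-4) = 16)
((((1*3 + 0) + l)/(-1 + 10))*(-20))*(11 - 1*(-8)) = ((((1*3 + 0) + 16)/(-1 + 10))*(-20))*(11 - 1*(-8)) = ((((3 + 0) + 16)/9)*(-20))*(11 + 8) = (((3 + 16)*(⅑))*(-20))*19 = ((19*(⅑))*(-20))*19 = ((19/9)*(-20))*19 = -380/9*19 = -7220/9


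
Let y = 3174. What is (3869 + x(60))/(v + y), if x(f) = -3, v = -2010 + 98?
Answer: 1933/631 ≈ 3.0634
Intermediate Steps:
v = -1912
(3869 + x(60))/(v + y) = (3869 - 3)/(-1912 + 3174) = 3866/1262 = 3866*(1/1262) = 1933/631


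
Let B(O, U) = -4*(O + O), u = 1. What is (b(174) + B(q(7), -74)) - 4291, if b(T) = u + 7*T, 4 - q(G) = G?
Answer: -3048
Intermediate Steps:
q(G) = 4 - G
B(O, U) = -8*O
b(T) = 1 + 7*T
(b(174) + B(q(7), -74)) - 4291 = ((1 + 7*174) - 8*(4 - 1*7)) - 4291 = ((1 + 1218) - 8*(4 - 7)) - 4291 = (1219 - 8*(-3)) - 4291 = (1219 + 24) - 4291 = 1243 - 4291 = -3048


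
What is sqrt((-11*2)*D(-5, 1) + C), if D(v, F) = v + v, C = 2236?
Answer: 2*sqrt(614) ≈ 49.558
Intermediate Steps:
D(v, F) = 2*v
sqrt((-11*2)*D(-5, 1) + C) = sqrt((-11*2)*(2*(-5)) + 2236) = sqrt(-22*(-10) + 2236) = sqrt(220 + 2236) = sqrt(2456) = 2*sqrt(614)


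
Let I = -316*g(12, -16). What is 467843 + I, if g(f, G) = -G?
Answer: 462787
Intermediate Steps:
I = -5056 (I = -(-316)*(-16) = -316*16 = -5056)
467843 + I = 467843 - 5056 = 462787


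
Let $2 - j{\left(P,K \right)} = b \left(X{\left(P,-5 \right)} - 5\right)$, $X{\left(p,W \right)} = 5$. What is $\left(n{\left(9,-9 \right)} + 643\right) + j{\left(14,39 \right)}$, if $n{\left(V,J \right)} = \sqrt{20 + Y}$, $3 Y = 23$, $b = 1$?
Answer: $645 + \frac{\sqrt{249}}{3} \approx 650.26$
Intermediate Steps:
$Y = \frac{23}{3}$ ($Y = \frac{1}{3} \cdot 23 = \frac{23}{3} \approx 7.6667$)
$n{\left(V,J \right)} = \frac{\sqrt{249}}{3}$ ($n{\left(V,J \right)} = \sqrt{20 + \frac{23}{3}} = \sqrt{\frac{83}{3}} = \frac{\sqrt{249}}{3}$)
$j{\left(P,K \right)} = 2$ ($j{\left(P,K \right)} = 2 - 1 \left(5 - 5\right) = 2 - 1 \cdot 0 = 2 - 0 = 2 + 0 = 2$)
$\left(n{\left(9,-9 \right)} + 643\right) + j{\left(14,39 \right)} = \left(\frac{\sqrt{249}}{3} + 643\right) + 2 = \left(643 + \frac{\sqrt{249}}{3}\right) + 2 = 645 + \frac{\sqrt{249}}{3}$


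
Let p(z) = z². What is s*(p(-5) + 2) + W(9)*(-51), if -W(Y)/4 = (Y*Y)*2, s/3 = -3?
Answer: 32805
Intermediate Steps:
s = -9 (s = 3*(-3) = -9)
W(Y) = -8*Y² (W(Y) = -4*Y*Y*2 = -4*Y²*2 = -8*Y²)
s*(p(-5) + 2) + W(9)*(-51) = -9*((-5)² + 2) - 8*9²*(-51) = -9*(25 + 2) - 8*81*(-51) = -9*27 - 648*(-51) = -243 + 33048 = 32805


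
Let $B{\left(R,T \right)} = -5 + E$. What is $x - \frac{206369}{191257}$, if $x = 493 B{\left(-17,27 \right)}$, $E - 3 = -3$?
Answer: $- \frac{471654874}{191257} \approx -2466.1$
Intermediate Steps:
$E = 0$ ($E = 3 - 3 = 0$)
$B{\left(R,T \right)} = -5$ ($B{\left(R,T \right)} = -5 + 0 = -5$)
$x = -2465$ ($x = 493 \left(-5\right) = -2465$)
$x - \frac{206369}{191257} = -2465 - \frac{206369}{191257} = - \frac{471654874}{191257}$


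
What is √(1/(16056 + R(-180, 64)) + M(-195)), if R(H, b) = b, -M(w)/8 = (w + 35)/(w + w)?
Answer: I*√11354370/1860 ≈ 1.8116*I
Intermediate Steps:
M(w) = -4*(35 + w)/w (M(w) = -8*(w + 35)/(w + w) = -8*(35 + w)/(2*w) = -8*(35 + w)*1/(2*w) = -4*(35 + w)/w)
√(1/(16056 + R(-180, 64)) + M(-195)) = √(1/(16056 + 64) + (-4 - 140/(-195))) = √(1/16120 + (-4 - 140*(-1/195))) = √(1/16120 + (-4 + 28/39)) = √(1/16120 - 128/39) = √(-12209/3720) = I*√11354370/1860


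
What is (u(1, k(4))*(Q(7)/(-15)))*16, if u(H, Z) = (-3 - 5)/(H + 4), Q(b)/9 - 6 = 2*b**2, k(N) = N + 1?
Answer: 39936/25 ≈ 1597.4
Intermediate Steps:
k(N) = 1 + N
Q(b) = 54 + 18*b**2 (Q(b) = 54 + 9*(2*b**2) = 54 + 18*b**2)
u(H, Z) = -8/(4 + H)
(u(1, k(4))*(Q(7)/(-15)))*16 = ((-8/(4 + 1))*((54 + 18*7**2)/(-15)))*16 = ((-8/5)*((54 + 18*49)*(-1/15)))*16 = ((-8*1/5)*((54 + 882)*(-1/15)))*16 = -7488*(-1)/(5*15)*16 = -8/5*(-312/5)*16 = (2496/25)*16 = 39936/25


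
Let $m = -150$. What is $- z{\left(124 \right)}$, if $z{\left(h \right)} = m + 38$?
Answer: $112$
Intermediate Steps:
$z{\left(h \right)} = -112$ ($z{\left(h \right)} = -150 + 38 = -112$)
$- z{\left(124 \right)} = \left(-1\right) \left(-112\right) = 112$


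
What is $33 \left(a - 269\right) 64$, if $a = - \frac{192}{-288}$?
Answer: $-566720$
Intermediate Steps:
$a = \frac{2}{3}$ ($a = \left(-192\right) \left(- \frac{1}{288}\right) = \frac{2}{3} \approx 0.66667$)
$33 \left(a - 269\right) 64 = 33 \left(\frac{2}{3} - 269\right) 64 = 33 \left(- \frac{805}{3}\right) 64 = \left(-8855\right) 64 = -566720$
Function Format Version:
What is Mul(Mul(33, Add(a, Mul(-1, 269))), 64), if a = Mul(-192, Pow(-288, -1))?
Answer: -566720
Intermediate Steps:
a = Rational(2, 3) (a = Mul(-192, Rational(-1, 288)) = Rational(2, 3) ≈ 0.66667)
Mul(Mul(33, Add(a, Mul(-1, 269))), 64) = Mul(Mul(33, Add(Rational(2, 3), Mul(-1, 269))), 64) = Mul(Mul(33, Add(Rational(2, 3), -269)), 64) = Mul(Mul(33, Rational(-805, 3)), 64) = Mul(-8855, 64) = -566720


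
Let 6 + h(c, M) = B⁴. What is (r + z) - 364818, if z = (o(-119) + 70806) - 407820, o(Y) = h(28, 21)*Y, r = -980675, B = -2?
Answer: -1683697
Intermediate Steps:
h(c, M) = 10 (h(c, M) = -6 + (-2)⁴ = -6 + 16 = 10)
o(Y) = 10*Y
z = -338204 (z = (10*(-119) + 70806) - 407820 = (-1190 + 70806) - 407820 = 69616 - 407820 = -338204)
(r + z) - 364818 = (-980675 - 338204) - 364818 = -1318879 - 364818 = -1683697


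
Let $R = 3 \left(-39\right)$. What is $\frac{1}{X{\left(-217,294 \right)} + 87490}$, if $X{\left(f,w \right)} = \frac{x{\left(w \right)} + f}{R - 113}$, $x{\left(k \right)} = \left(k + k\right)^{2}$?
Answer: $\frac{230}{19777173} \approx 1.163 \cdot 10^{-5}$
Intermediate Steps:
$R = -117$
$x{\left(k \right)} = 4 k^{2}$ ($x{\left(k \right)} = \left(2 k\right)^{2} = 4 k^{2}$)
$X{\left(f,w \right)} = - \frac{2 w^{2}}{115} - \frac{f}{230}$ ($X{\left(f,w \right)} = \frac{4 w^{2} + f}{-117 - 113} = \frac{f + 4 w^{2}}{-230} = \left(f + 4 w^{2}\right) \left(- \frac{1}{230}\right) = - \frac{2 w^{2}}{115} - \frac{f}{230}$)
$\frac{1}{X{\left(-217,294 \right)} + 87490} = \frac{1}{\left(- \frac{2 \cdot 294^{2}}{115} - - \frac{217}{230}\right) + 87490} = \frac{1}{\left(\left(- \frac{2}{115}\right) 86436 + \frac{217}{230}\right) + 87490} = \frac{1}{\left(- \frac{172872}{115} + \frac{217}{230}\right) + 87490} = \frac{1}{- \frac{345527}{230} + 87490} = \frac{1}{\frac{19777173}{230}} = \frac{230}{19777173}$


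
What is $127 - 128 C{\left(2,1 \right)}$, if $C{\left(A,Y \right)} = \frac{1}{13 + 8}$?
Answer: $\frac{2539}{21} \approx 120.9$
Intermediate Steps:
$C{\left(A,Y \right)} = \frac{1}{21}$
$127 - 128 C{\left(2,1 \right)} = 127 - \frac{128}{21} = \frac{2539}{21}$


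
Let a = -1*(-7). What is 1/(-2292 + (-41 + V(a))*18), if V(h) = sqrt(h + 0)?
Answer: -505/1529772 - sqrt(7)/509924 ≈ -0.00033530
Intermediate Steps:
a = 7
V(h) = sqrt(h)
1/(-2292 + (-41 + V(a))*18) = 1/(-2292 + (-41 + sqrt(7))*18) = 1/(-2292 + (-738 + 18*sqrt(7))) = 1/(-3030 + 18*sqrt(7))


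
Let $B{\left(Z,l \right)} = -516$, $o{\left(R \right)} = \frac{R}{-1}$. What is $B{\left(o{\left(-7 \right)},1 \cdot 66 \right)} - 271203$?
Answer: $-271719$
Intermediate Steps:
$o{\left(R \right)} = - R$ ($o{\left(R \right)} = R \left(-1\right) = - R$)
$B{\left(o{\left(-7 \right)},1 \cdot 66 \right)} - 271203 = -516 - 271203 = -271719$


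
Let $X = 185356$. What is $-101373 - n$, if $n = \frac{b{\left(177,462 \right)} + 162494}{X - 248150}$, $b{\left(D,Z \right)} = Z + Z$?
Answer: $- \frac{3182726372}{31397} \approx -1.0137 \cdot 10^{5}$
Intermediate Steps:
$b{\left(D,Z \right)} = 2 Z$
$n = - \frac{81709}{31397}$ ($n = \frac{2 \cdot 462 + 162494}{185356 - 248150} = \frac{924 + 162494}{-62794} = 163418 \left(- \frac{1}{62794}\right) = - \frac{81709}{31397} \approx -2.6024$)
$-101373 - n = -101373 - - \frac{81709}{31397} = -101373 + \frac{81709}{31397} = - \frac{3182726372}{31397}$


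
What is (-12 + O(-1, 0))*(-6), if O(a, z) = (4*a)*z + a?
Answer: 78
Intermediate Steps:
O(a, z) = a + 4*a*z (O(a, z) = 4*a*z + a = a + 4*a*z)
(-12 + O(-1, 0))*(-6) = (-12 - (1 + 4*0))*(-6) = (-12 - (1 + 0))*(-6) = (-12 - 1*1)*(-6) = (-12 - 1)*(-6) = -13*(-6) = 78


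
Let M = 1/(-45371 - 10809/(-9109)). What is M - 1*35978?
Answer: -14868758669249/413273630 ≈ -35978.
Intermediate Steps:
M = -9109/413273630 (M = 1/(-45371 - 10809*(-1/9109)) = 1/(-45371 + 10809/9109) = 1/(-413273630/9109) = -9109/413273630 ≈ -2.2041e-5)
M - 1*35978 = -9109/413273630 - 1*35978 = -9109/413273630 - 35978 = -14868758669249/413273630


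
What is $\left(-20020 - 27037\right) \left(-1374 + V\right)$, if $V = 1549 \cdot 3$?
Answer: $-154017561$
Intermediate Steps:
$V = 4647$
$\left(-20020 - 27037\right) \left(-1374 + V\right) = \left(-20020 - 27037\right) \left(-1374 + 4647\right) = \left(-47057\right) 3273 = -154017561$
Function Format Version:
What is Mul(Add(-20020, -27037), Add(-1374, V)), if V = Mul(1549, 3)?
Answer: -154017561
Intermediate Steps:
V = 4647
Mul(Add(-20020, -27037), Add(-1374, V)) = Mul(Add(-20020, -27037), Add(-1374, 4647)) = Mul(-47057, 3273) = -154017561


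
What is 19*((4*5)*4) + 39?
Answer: 1559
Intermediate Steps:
19*((4*5)*4) + 39 = 19*(20*4) + 39 = 19*80 + 39 = 1520 + 39 = 1559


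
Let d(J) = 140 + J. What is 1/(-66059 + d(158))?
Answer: -1/65761 ≈ -1.5207e-5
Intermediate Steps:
1/(-66059 + d(158)) = 1/(-66059 + (140 + 158)) = 1/(-66059 + 298) = 1/(-65761) = -1/65761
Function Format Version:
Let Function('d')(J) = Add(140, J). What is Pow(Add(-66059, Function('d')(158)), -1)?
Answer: Rational(-1, 65761) ≈ -1.5207e-5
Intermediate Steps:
Pow(Add(-66059, Function('d')(158)), -1) = Pow(Add(-66059, Add(140, 158)), -1) = Pow(Add(-66059, 298), -1) = Pow(-65761, -1) = Rational(-1, 65761)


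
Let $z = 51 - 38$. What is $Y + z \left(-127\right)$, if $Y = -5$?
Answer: $-1656$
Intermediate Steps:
$z = 13$
$Y + z \left(-127\right) = -5 + 13 \left(-127\right) = -5 - 1651 = -1656$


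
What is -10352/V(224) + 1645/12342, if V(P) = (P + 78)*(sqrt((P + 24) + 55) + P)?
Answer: -1921407173/92945417466 + 5176*sqrt(303)/7530823 ≈ -0.0087085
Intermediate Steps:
V(P) = (78 + P)*(P + sqrt(79 + P)) (V(P) = (78 + P)*(sqrt((24 + P) + 55) + P) = (78 + P)*(sqrt(79 + P) + P) = (78 + P)*(P + sqrt(79 + P)))
-10352/V(224) + 1645/12342 = -10352/(224**2 + 78*224 + 78*sqrt(79 + 224) + 224*sqrt(79 + 224)) + 1645/12342 = -10352/(50176 + 17472 + 78*sqrt(303) + 224*sqrt(303)) + 1645*(1/12342) = -10352/(67648 + 302*sqrt(303)) + 1645/12342 = 1645/12342 - 10352/(67648 + 302*sqrt(303))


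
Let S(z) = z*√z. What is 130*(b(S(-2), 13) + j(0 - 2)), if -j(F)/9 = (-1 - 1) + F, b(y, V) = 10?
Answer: 5980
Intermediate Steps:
S(z) = z^(3/2)
j(F) = 18 - 9*F (j(F) = -9*((-1 - 1) + F) = -9*(-2 + F) = 18 - 9*F)
130*(b(S(-2), 13) + j(0 - 2)) = 130*(10 + (18 - 9*(0 - 2))) = 130*(10 + (18 - 9*(-2))) = 130*(10 + (18 + 18)) = 130*(10 + 36) = 130*46 = 5980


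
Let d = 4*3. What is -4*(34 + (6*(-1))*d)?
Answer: 152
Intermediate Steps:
d = 12
-4*(34 + (6*(-1))*d) = -4*(34 + (6*(-1))*12) = -4*(34 - 6*12) = -4*(34 - 72) = -4*(-38) = 152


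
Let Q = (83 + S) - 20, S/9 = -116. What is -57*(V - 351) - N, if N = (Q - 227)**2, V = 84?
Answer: -1444045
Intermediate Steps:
S = -1044 (S = 9*(-116) = -1044)
Q = -981 (Q = (83 - 1044) - 20 = -961 - 20 = -981)
N = 1459264 (N = (-981 - 227)**2 = (-1208)**2 = 1459264)
-57*(V - 351) - N = -57*(84 - 351) - 1*1459264 = -57*(-267) - 1459264 = 15219 - 1459264 = -1444045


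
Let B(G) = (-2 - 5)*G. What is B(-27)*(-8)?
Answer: -1512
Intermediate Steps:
B(G) = -7*G
B(-27)*(-8) = -7*(-27)*(-8) = 189*(-8) = -1512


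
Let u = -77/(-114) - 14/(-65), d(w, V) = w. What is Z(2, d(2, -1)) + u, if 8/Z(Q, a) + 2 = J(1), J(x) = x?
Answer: -52679/7410 ≈ -7.1092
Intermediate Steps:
u = 6601/7410 (u = -77*(-1/114) - 14*(-1/65) = 77/114 + 14/65 = 6601/7410 ≈ 0.89082)
Z(Q, a) = -8 (Z(Q, a) = 8/(-2 + 1) = 8/(-1) = 8*(-1) = -8)
Z(2, d(2, -1)) + u = -8 + 6601/7410 = -52679/7410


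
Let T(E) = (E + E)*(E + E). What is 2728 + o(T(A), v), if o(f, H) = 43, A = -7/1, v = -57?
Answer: 2771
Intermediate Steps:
A = -7 (A = -7*1 = -7)
T(E) = 4*E**2 (T(E) = (2*E)*(2*E) = 4*E**2)
2728 + o(T(A), v) = 2728 + 43 = 2771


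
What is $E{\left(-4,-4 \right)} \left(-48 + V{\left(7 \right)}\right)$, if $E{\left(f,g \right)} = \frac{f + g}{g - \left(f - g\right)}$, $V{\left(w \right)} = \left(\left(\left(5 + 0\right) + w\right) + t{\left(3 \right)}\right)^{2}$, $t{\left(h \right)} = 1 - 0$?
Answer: $242$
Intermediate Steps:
$t{\left(h \right)} = 1$ ($t{\left(h \right)} = 1 + 0 = 1$)
$V{\left(w \right)} = \left(6 + w\right)^{2}$ ($V{\left(w \right)} = \left(\left(\left(5 + 0\right) + w\right) + 1\right)^{2} = \left(\left(5 + w\right) + 1\right)^{2} = \left(6 + w\right)^{2}$)
$E{\left(f,g \right)} = \frac{f + g}{- f + 2 g}$
$E{\left(-4,-4 \right)} \left(-48 + V{\left(7 \right)}\right) = \frac{\left(-1\right) \left(-4\right) - -4}{-4 - -8} \left(-48 + \left(6 + 7\right)^{2}\right) = \frac{4 + 4}{-4 + 8} \left(-48 + 13^{2}\right) = \frac{1}{4} \cdot 8 \left(-48 + 169\right) = \frac{1}{4} \cdot 8 \cdot 121 = 2 \cdot 121 = 242$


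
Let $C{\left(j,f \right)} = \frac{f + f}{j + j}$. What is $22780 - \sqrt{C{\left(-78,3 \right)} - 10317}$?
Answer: $22780 - \frac{i \sqrt{6974318}}{26} \approx 22780.0 - 101.57 i$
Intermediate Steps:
$C{\left(j,f \right)} = \frac{f}{j}$ ($C{\left(j,f \right)} = \frac{2 f}{2 j} = 2 f \frac{1}{2 j} = \frac{f}{j}$)
$22780 - \sqrt{C{\left(-78,3 \right)} - 10317} = 22780 - \sqrt{\frac{3}{-78} - 10317} = 22780 - \sqrt{3 \left(- \frac{1}{78}\right) - 10317} = 22780 - \sqrt{- \frac{1}{26} - 10317} = 22780 - \sqrt{- \frac{268243}{26}} = 22780 - \frac{i \sqrt{6974318}}{26}$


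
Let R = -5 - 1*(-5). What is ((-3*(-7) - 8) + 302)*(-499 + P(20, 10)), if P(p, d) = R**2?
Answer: -157185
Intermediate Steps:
R = 0 (R = -5 + 5 = 0)
P(p, d) = 0 (P(p, d) = 0**2 = 0)
((-3*(-7) - 8) + 302)*(-499 + P(20, 10)) = ((-3*(-7) - 8) + 302)*(-499 + 0) = ((21 - 8) + 302)*(-499) = (13 + 302)*(-499) = 315*(-499) = -157185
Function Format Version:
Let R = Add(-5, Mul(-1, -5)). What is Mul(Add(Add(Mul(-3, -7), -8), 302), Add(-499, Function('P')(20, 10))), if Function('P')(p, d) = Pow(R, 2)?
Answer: -157185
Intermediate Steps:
R = 0 (R = Add(-5, 5) = 0)
Function('P')(p, d) = 0 (Function('P')(p, d) = Pow(0, 2) = 0)
Mul(Add(Add(Mul(-3, -7), -8), 302), Add(-499, Function('P')(20, 10))) = Mul(Add(Add(Mul(-3, -7), -8), 302), Add(-499, 0)) = Mul(Add(Add(21, -8), 302), -499) = Mul(Add(13, 302), -499) = Mul(315, -499) = -157185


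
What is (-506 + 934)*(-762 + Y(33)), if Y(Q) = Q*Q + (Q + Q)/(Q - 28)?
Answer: 728028/5 ≈ 1.4561e+5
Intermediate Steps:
Y(Q) = Q² + 2*Q/(-28 + Q) (Y(Q) = Q² + (2*Q)/(-28 + Q) = Q² + 2*Q/(-28 + Q))
(-506 + 934)*(-762 + Y(33)) = (-506 + 934)*(-762 + 33*(2 + 33² - 28*33)/(-28 + 33)) = 428*(-762 + 33*(2 + 1089 - 924)/5) = 428*(-762 + 33*(⅕)*167) = 428*(-762 + 5511/5) = 428*(1701/5) = 728028/5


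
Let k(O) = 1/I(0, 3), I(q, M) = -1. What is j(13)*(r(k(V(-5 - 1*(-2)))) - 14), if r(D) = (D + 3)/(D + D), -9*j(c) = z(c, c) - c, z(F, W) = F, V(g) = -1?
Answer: 0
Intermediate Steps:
k(O) = -1 (k(O) = 1/(-1) = -1)
j(c) = 0 (j(c) = -(c - c)/9 = -⅑*0 = 0)
r(D) = (3 + D)/(2*D) (r(D) = (3 + D)/((2*D)) = (3 + D)*(1/(2*D)) = (3 + D)/(2*D))
j(13)*(r(k(V(-5 - 1*(-2)))) - 14) = 0*((½)*(3 - 1)/(-1) - 14) = 0*((½)*(-1)*2 - 14) = 0*(-1 - 14) = 0*(-15) = 0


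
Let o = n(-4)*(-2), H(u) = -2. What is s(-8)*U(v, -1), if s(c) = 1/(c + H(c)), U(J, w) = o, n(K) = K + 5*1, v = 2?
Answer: ⅕ ≈ 0.20000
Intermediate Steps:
n(K) = 5 + K (n(K) = K + 5 = 5 + K)
o = -2 (o = (5 - 4)*(-2) = 1*(-2) = -2)
U(J, w) = -2
s(c) = 1/(-2 + c) (s(c) = 1/(c - 2) = 1/(-2 + c))
s(-8)*U(v, -1) = -2/(-2 - 8) = -2/(-10) = -⅒*(-2) = ⅕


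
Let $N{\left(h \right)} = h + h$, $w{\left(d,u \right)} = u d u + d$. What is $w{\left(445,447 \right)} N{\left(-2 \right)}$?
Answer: $-355661800$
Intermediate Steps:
$w{\left(d,u \right)} = d + d u^{2}$ ($w{\left(d,u \right)} = d u u + d = d u^{2} + d = d + d u^{2}$)
$N{\left(h \right)} = 2 h$
$w{\left(445,447 \right)} N{\left(-2 \right)} = 445 \left(1 + 447^{2}\right) 2 \left(-2\right) = 445 \left(1 + 199809\right) \left(-4\right) = 445 \cdot 199810 \left(-4\right) = 88915450 \left(-4\right) = -355661800$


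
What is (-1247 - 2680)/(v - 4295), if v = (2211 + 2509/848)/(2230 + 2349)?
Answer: 5082836528/5558524401 ≈ 0.91442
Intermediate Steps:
v = 1877437/3882992 (v = (2211 + 2509*(1/848))/4579 = (2211 + 2509/848)*(1/4579) = (1877437/848)*(1/4579) = 1877437/3882992 ≈ 0.48350)
(-1247 - 2680)/(v - 4295) = (-1247 - 2680)/(1877437/3882992 - 4295) = -3927/(-16675573203/3882992) = -3927*(-3882992/16675573203) = 5082836528/5558524401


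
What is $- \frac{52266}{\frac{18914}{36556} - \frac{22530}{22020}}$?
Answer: $\frac{58433614486}{565445} \approx 1.0334 \cdot 10^{5}$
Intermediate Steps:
$- \frac{52266}{\frac{18914}{36556} - \frac{22530}{22020}} = - \frac{52266}{18914 \cdot \frac{1}{36556} - \frac{751}{734}} = - \frac{52266}{\frac{9457}{18278} - \frac{751}{734}} = - \frac{52266}{- \frac{1696335}{3354013}} = \left(-52266\right) \left(- \frac{3354013}{1696335}\right) = \frac{58433614486}{565445}$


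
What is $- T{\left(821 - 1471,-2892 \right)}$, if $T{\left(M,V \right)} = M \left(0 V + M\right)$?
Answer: $-422500$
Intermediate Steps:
$T{\left(M,V \right)} = M^{2}$ ($T{\left(M,V \right)} = M \left(0 + M\right) = M M = M^{2}$)
$- T{\left(821 - 1471,-2892 \right)} = - \left(821 - 1471\right)^{2} = - \left(-650\right)^{2} = \left(-1\right) 422500 = -422500$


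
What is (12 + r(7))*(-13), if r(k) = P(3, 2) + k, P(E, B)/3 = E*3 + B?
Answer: -676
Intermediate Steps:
P(E, B) = 3*B + 9*E (P(E, B) = 3*(E*3 + B) = 3*(3*E + B) = 3*(B + 3*E) = 3*B + 9*E)
r(k) = 33 + k (r(k) = (3*2 + 9*3) + k = (6 + 27) + k = 33 + k)
(12 + r(7))*(-13) = (12 + (33 + 7))*(-13) = (12 + 40)*(-13) = 52*(-13) = -676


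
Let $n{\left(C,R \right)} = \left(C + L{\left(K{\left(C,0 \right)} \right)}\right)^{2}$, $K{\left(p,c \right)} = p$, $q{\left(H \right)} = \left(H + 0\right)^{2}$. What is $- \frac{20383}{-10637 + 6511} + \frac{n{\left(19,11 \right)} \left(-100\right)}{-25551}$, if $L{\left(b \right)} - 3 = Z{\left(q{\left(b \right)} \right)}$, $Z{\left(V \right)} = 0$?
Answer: $\frac{720504433}{105423426} \approx 6.8344$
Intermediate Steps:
$q{\left(H \right)} = H^{2}$
$L{\left(b \right)} = 3$ ($L{\left(b \right)} = 3 + 0 = 3$)
$n{\left(C,R \right)} = \left(3 + C\right)^{2}$ ($n{\left(C,R \right)} = \left(C + 3\right)^{2} = \left(3 + C\right)^{2}$)
$- \frac{20383}{-10637 + 6511} + \frac{n{\left(19,11 \right)} \left(-100\right)}{-25551} = - \frac{20383}{-10637 + 6511} + \frac{\left(3 + 19\right)^{2} \left(-100\right)}{-25551} = - \frac{20383}{-4126} + 22^{2} \left(-100\right) \left(- \frac{1}{25551}\right) = \left(-20383\right) \left(- \frac{1}{4126}\right) + 484 \left(-100\right) \left(- \frac{1}{25551}\right) = \frac{20383}{4126} - - \frac{48400}{25551} = \frac{20383}{4126} + \frac{48400}{25551} = \frac{720504433}{105423426}$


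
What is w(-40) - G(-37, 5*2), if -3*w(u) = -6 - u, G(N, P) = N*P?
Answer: 1076/3 ≈ 358.67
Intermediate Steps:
w(u) = 2 + u/3 (w(u) = -(-6 - u)/3 = 2 + u/3)
w(-40) - G(-37, 5*2) = (2 + (1/3)*(-40)) - (-37)*5*2 = (2 - 40/3) - (-37)*10 = -34/3 - 1*(-370) = -34/3 + 370 = 1076/3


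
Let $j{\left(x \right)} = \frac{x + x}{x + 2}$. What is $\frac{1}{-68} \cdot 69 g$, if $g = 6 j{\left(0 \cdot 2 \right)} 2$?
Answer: $0$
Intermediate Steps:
$j{\left(x \right)} = \frac{2 x}{2 + x}$
$g = 0$ ($g = 6 \frac{2 \cdot 0 \cdot 2}{2 + 0 \cdot 2} \cdot 2 = 6 \cdot 2 \cdot 0 \frac{1}{2 + 0} \cdot 2 = 6 \cdot 2 \cdot 0 \cdot \frac{1}{2} \cdot 2 = 6 \cdot 0 \cdot 2 = 0 \cdot 2 = 0$)
$\frac{1}{-68} \cdot 69 g = \frac{1}{-68} \cdot 69 \cdot 0 = \left(- \frac{1}{68}\right) 69 \cdot 0 = \left(- \frac{69}{68}\right) 0 = 0$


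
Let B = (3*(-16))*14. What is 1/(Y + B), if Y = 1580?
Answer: 1/908 ≈ 0.0011013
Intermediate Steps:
B = -672 (B = -48*14 = -672)
1/(Y + B) = 1/(1580 - 672) = 1/908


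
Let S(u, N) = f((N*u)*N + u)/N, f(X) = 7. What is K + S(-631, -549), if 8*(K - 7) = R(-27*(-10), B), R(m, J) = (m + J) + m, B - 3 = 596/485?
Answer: 159792779/2130120 ≈ 75.016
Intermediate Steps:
B = 2051/485 (B = 3 + 596/485 = 2051/485 ≈ 4.2289)
S(u, N) = 7/N
R(m, J) = J + 2*m (R(m, J) = (J + m) + m = J + 2*m)
K = 291111/3880 (K = 7 + (2051/485 + 2*(-27*(-10)))/8 = 7 + (2051/485 + 2*270)/8 = 7 + (2051/485 + 540)/8 = 7 + (⅛)*(263951/485) = 7 + 263951/3880 = 291111/3880 ≈ 75.029)
K + S(-631, -549) = 291111/3880 + 7/(-549) = 291111/3880 + 7*(-1/549) = 291111/3880 - 7/549 = 159792779/2130120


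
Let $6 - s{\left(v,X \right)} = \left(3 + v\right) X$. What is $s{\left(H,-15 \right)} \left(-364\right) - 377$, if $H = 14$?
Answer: $-95381$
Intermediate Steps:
$s{\left(v,X \right)} = 6 - X \left(3 + v\right)$ ($s{\left(v,X \right)} = 6 - \left(3 + v\right) X = 6 - X \left(3 + v\right)$)
$s{\left(H,-15 \right)} \left(-364\right) - 377 = \left(6 - -45 - \left(-15\right) 14\right) \left(-364\right) - 377 = \left(6 + 45 + 210\right) \left(-364\right) - 377 = 261 \left(-364\right) - 377 = -95004 - 377 = -95381$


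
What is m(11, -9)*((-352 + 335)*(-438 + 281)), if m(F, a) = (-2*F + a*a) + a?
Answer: 133450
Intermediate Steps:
m(F, a) = a + a² - 2*F (m(F, a) = (-2*F + a²) + a = (a² - 2*F) + a = a + a² - 2*F)
m(11, -9)*((-352 + 335)*(-438 + 281)) = (-9 + (-9)² - 2*11)*((-352 + 335)*(-438 + 281)) = (-9 + 81 - 22)*(-17*(-157)) = 50*2669 = 133450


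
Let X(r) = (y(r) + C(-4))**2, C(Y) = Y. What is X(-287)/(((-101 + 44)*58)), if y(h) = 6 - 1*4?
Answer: -2/1653 ≈ -0.0012099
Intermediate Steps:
y(h) = 2 (y(h) = 6 - 4 = 2)
X(r) = 4 (X(r) = (2 - 4)**2 = (-2)**2 = 4)
X(-287)/(((-101 + 44)*58)) = 4/(((-101 + 44)*58)) = 4/((-57*58)) = 4/(-3306) = 4*(-1/3306) = -2/1653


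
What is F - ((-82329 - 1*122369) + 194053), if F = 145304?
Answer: 155949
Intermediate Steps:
F - ((-82329 - 1*122369) + 194053) = 145304 - ((-82329 - 1*122369) + 194053) = 145304 - ((-82329 - 122369) + 194053) = 145304 - (-204698 + 194053) = 145304 - 1*(-10645) = 145304 + 10645 = 155949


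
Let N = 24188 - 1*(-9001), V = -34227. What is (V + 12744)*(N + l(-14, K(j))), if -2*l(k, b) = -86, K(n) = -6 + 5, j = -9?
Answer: -713923056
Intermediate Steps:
K(n) = -1
N = 33189 (N = 24188 + 9001 = 33189)
l(k, b) = 43 (l(k, b) = -½*(-86) = 43)
(V + 12744)*(N + l(-14, K(j))) = (-34227 + 12744)*(33189 + 43) = -21483*33232 = -713923056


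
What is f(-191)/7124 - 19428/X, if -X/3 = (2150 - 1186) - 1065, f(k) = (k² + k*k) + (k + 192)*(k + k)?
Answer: -9701111/179881 ≈ -53.931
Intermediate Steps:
f(k) = 2*k² + 2*k*(192 + k) (f(k) = (k² + k²) + (192 + k)*(2*k) = 2*k² + 2*k*(192 + k))
X = 303 (X = -3*((2150 - 1186) - 1065) = -3*(964 - 1065) = -3*(-101) = 303)
f(-191)/7124 - 19428/X = (4*(-191)*(96 - 191))/7124 - 19428/303 = (4*(-191)*(-95))*(1/7124) - 19428*1/303 = 72580*(1/7124) - 6476/101 = 18145/1781 - 6476/101 = -9701111/179881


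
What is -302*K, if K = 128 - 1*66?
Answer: -18724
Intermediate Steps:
K = 62 (K = 128 - 66 = 62)
-302*K = -302*62 = -18724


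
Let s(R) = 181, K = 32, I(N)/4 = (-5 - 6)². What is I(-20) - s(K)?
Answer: 303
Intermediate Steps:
I(N) = 484 (I(N) = 4*(-5 - 6)² = 4*(-11)² = 4*121 = 484)
I(-20) - s(K) = 484 - 1*181 = 484 - 181 = 303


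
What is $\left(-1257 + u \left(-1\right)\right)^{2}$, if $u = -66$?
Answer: $1418481$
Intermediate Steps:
$\left(-1257 + u \left(-1\right)\right)^{2} = \left(-1257 - -66\right)^{2} = \left(-1257 + 66\right)^{2} = \left(-1191\right)^{2} = 1418481$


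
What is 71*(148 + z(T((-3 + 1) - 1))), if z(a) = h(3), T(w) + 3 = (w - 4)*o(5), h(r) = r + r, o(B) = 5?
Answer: 10934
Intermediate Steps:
h(r) = 2*r
T(w) = -23 + 5*w (T(w) = -3 + (w - 4)*5 = -3 + (-4 + w)*5 = -3 + (-20 + 5*w) = -23 + 5*w)
z(a) = 6 (z(a) = 2*3 = 6)
71*(148 + z(T((-3 + 1) - 1))) = 71*(148 + 6) = 71*154 = 10934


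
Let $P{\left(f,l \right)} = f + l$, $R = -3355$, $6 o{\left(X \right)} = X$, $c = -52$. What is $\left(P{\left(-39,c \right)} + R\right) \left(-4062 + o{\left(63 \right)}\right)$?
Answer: $13961469$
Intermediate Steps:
$o{\left(X \right)} = \frac{X}{6}$
$\left(P{\left(-39,c \right)} + R\right) \left(-4062 + o{\left(63 \right)}\right) = \left(\left(-39 - 52\right) - 3355\right) \left(-4062 + \frac{1}{6} \cdot 63\right) = \left(-91 - 3355\right) \left(-4062 + \frac{21}{2}\right) = \left(-3446\right) \left(- \frac{8103}{2}\right) = 13961469$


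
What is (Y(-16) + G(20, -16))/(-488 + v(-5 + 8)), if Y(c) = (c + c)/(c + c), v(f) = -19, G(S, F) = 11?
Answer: -4/169 ≈ -0.023669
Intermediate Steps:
Y(c) = 1 (Y(c) = (2*c)/((2*c)) = (2*c)*(1/(2*c)) = 1)
(Y(-16) + G(20, -16))/(-488 + v(-5 + 8)) = (1 + 11)/(-488 - 19) = 12/(-507) = 12*(-1/507) = -4/169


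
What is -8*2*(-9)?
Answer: 144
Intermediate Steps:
-8*2*(-9) = -16*(-9) = 144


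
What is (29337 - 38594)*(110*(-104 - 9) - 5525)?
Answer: 166209435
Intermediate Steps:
(29337 - 38594)*(110*(-104 - 9) - 5525) = -9257*(110*(-113) - 5525) = -9257*(-12430 - 5525) = -9257*(-17955) = 166209435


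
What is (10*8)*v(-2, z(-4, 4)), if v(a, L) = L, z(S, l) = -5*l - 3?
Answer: -1840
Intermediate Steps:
z(S, l) = -3 - 5*l
(10*8)*v(-2, z(-4, 4)) = (10*8)*(-3 - 5*4) = 80*(-3 - 20) = 80*(-23) = -1840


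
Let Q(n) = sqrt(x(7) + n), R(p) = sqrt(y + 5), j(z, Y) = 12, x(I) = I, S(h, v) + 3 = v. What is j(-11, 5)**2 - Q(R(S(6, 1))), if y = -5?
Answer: 144 - sqrt(7) ≈ 141.35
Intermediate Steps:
S(h, v) = -3 + v
R(p) = 0 (R(p) = sqrt(-5 + 5) = sqrt(0) = 0)
Q(n) = sqrt(7 + n)
j(-11, 5)**2 - Q(R(S(6, 1))) = 12**2 - sqrt(7 + 0) = 144 - sqrt(7)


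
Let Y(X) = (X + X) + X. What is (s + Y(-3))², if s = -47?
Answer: 3136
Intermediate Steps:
Y(X) = 3*X (Y(X) = 2*X + X = 3*X)
(s + Y(-3))² = (-47 + 3*(-3))² = (-47 - 9)² = (-56)² = 3136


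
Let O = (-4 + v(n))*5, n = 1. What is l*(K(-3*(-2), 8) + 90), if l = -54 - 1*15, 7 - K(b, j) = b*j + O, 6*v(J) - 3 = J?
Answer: -4531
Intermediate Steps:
v(J) = 1/2 + J/6
O = -50/3 (O = (-4 + (1/2 + (1/6)*1))*5 = (-4 + (1/2 + 1/6))*5 = (-4 + 2/3)*5 = -10/3*5 = -50/3 ≈ -16.667)
K(b, j) = 71/3 - b*j (K(b, j) = 7 - (b*j - 50/3) = 7 - (-50/3 + b*j) = 7 + (50/3 - b*j) = 71/3 - b*j)
l = -69 (l = -54 - 15 = -69)
l*(K(-3*(-2), 8) + 90) = -69*((71/3 - 1*(-3*(-2))*8) + 90) = -69*((71/3 - 1*6*8) + 90) = -69*((71/3 - 48) + 90) = -69*(-73/3 + 90) = -69*197/3 = -4531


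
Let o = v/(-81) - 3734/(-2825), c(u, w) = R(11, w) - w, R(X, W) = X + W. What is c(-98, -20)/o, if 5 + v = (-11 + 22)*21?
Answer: -2517075/335996 ≈ -7.4914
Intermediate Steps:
R(X, W) = W + X
v = 226 (v = -5 + (-11 + 22)*21 = -5 + 11*21 = -5 + 231 = 226)
c(u, w) = 11 (c(u, w) = (w + 11) - w = (11 + w) - w = 11)
o = -335996/228825 (o = 226/(-81) - 3734/(-2825) = 226*(-1/81) - 3734*(-1/2825) = -226/81 + 3734/2825 = -335996/228825 ≈ -1.4684)
c(-98, -20)/o = 11/(-335996/228825) = 11*(-228825/335996) = -2517075/335996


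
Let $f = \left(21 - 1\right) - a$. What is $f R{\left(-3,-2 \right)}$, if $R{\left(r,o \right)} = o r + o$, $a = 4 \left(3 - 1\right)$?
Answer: $48$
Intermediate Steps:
$a = 8$ ($a = 4 \cdot 2 = 8$)
$R{\left(r,o \right)} = o + o r$
$f = 12$ ($f = \left(21 - 1\right) - 8 = 20 - 8 = 12$)
$f R{\left(-3,-2 \right)} = 12 \left(- 2 \left(1 - 3\right)\right) = 12 \left(\left(-2\right) \left(-2\right)\right) = 12 \cdot 4 = 48$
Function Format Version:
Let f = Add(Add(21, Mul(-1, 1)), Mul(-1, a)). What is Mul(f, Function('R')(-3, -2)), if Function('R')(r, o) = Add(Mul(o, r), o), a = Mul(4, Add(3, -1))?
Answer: 48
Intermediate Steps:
a = 8 (a = Mul(4, 2) = 8)
Function('R')(r, o) = Add(o, Mul(o, r))
f = 12 (f = Add(Add(21, Mul(-1, 1)), Mul(-1, 8)) = Add(Add(21, -1), -8) = Add(20, -8) = 12)
Mul(f, Function('R')(-3, -2)) = Mul(12, Mul(-2, Add(1, -3))) = Mul(12, Mul(-2, -2)) = Mul(12, 4) = 48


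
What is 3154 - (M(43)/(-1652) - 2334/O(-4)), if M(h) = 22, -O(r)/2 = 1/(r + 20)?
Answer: -12817857/826 ≈ -15518.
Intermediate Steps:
O(r) = -2/(20 + r) (O(r) = -2/(r + 20) = -2/(20 + r))
3154 - (M(43)/(-1652) - 2334/O(-4)) = 3154 - (22/(-1652) - 2334/((-2/(20 - 4)))) = 3154 - (22*(-1/1652) - 2334/((-2/16))) = 3154 - (-11/826 - 2334/((-2*1/16))) = 3154 - (-11/826 - 2334/(-⅛)) = 3154 - (-11/826 - 2334*(-8)) = 3154 - (-11/826 + 18672) = 3154 - 1*15423061/826 = 3154 - 15423061/826 = -12817857/826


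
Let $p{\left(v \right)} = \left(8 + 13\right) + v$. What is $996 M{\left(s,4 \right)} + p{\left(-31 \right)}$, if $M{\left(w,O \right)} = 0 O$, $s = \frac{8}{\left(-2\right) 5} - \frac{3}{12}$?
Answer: $-10$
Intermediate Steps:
$p{\left(v \right)} = 21 + v$
$s = - \frac{21}{20}$ ($s = \frac{8}{-10} - \frac{1}{4} = 8 \left(- \frac{1}{10}\right) - \frac{1}{4} = - \frac{4}{5} - \frac{1}{4} = - \frac{21}{20} \approx -1.05$)
$M{\left(w,O \right)} = 0$
$996 M{\left(s,4 \right)} + p{\left(-31 \right)} = 996 \cdot 0 + \left(21 - 31\right) = 0 - 10 = -10$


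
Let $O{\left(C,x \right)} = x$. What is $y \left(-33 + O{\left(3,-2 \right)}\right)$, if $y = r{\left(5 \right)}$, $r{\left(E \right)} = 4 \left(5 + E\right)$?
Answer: $-1400$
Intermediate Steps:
$r{\left(E \right)} = 20 + 4 E$
$y = 40$ ($y = 20 + 4 \cdot 5 = 20 + 20 = 40$)
$y \left(-33 + O{\left(3,-2 \right)}\right) = 40 \left(-33 - 2\right) = 40 \left(-35\right) = -1400$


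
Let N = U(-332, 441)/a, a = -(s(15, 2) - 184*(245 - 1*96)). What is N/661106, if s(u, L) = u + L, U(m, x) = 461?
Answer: 461/18113643294 ≈ 2.5450e-8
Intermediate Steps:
s(u, L) = L + u
a = 27399 (a = -((2 + 15) - 184*(245 - 1*96)) = -(17 - 184*(245 - 96)) = -(17 - 184*149) = -(17 - 27416) = -1*(-27399) = 27399)
N = 461/27399 ≈ 0.016825
N/661106 = (461/27399)/661106 = (461/27399)*(1/661106) = 461/18113643294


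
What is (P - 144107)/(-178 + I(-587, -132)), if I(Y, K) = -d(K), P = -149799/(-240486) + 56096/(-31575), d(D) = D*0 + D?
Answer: 364754331054127/116431296900 ≈ 3132.8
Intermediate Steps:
d(D) = D (d(D) = 0 + D = D)
P = -2920133077/2531115150 (P = -149799*(-1/240486) + 56096*(-1/31575) = 49933/80162 - 56096/31575 = -2920133077/2531115150 ≈ -1.1537)
I(Y, K) = -K
(P - 144107)/(-178 + I(-587, -132)) = (-2920133077/2531115150 - 144107)/(-178 - 1*(-132)) = -364754331054127/(2531115150*(-178 + 132)) = -364754331054127/2531115150/(-46) = -364754331054127/2531115150*(-1/46) = 364754331054127/116431296900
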